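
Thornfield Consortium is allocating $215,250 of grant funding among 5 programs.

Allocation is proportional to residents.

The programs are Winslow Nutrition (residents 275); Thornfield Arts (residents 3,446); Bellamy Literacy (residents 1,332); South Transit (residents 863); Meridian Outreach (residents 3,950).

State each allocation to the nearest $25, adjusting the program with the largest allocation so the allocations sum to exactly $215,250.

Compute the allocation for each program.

Winslow Nutrition: $6,000; Thornfield Arts: $75,175; Bellamy Literacy: $29,050; South Transit: $18,825; Meridian Outreach: $86,200

Sum of residents: 9,866.
Raw shares: Winslow Nutrition 275/9,866 × $215,250 = 5,999.77; Thornfield Arts 3,446/9,866 × $215,250 = 75,182.60; Bellamy Literacy 1,332/9,866 × $215,250 = 29,060.71; South Transit 863/9,866 × $215,250 = 18,828.38; Meridian Outreach 3,950/9,866 × $215,250 = 86,178.54.
After rounding ($25): Winslow Nutrition $6,000; Thornfield Arts $75,175; Bellamy Literacy $29,050; South Transit $18,825; Meridian Outreach $86,175. Sum = $215,225.
Difference $215,250 − $215,225 = +$25 applied to largest allocation (Meridian Outreach): Meridian Outreach becomes $86,200.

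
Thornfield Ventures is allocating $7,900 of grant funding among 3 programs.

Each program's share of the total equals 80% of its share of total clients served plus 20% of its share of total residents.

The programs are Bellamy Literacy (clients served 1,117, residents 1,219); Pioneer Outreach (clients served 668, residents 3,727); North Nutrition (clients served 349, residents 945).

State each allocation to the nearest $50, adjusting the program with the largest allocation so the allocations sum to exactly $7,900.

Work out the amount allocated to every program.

Totals — clients served 2,134, residents 5,891.
Blended shares (80% clients served + 20% residents): Bellamy Literacy 0.4601; Pioneer Outreach 0.3770; North Nutrition 0.1629.
Pro-rata amounts: Bellamy Literacy 3,635.02; Pioneer Outreach 2,977.93; North Nutrition 1,287.04.
At nearest $50: Bellamy Literacy $3,650; Pioneer Outreach $3,000; North Nutrition $1,300. Sum = $7,950.
Difference $7,900 − $7,950 = −$50 applied to largest allocation (Bellamy Literacy): Bellamy Literacy becomes $3,600.

Bellamy Literacy: $3,600 · Pioneer Outreach: $3,000 · North Nutrition: $1,300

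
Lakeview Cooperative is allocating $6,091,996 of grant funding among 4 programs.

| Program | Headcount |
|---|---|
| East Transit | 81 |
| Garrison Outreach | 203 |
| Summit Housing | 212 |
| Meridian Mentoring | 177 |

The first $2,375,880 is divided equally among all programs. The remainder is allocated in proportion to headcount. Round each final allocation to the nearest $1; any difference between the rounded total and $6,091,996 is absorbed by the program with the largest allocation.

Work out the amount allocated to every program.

East Transit: $1,041,229; Garrison Outreach: $1,714,879; Summit Housing: $1,764,574; Meridian Mentoring: $1,571,314

First tranche $2,375,880 split equally: $593,970 each.
Remainder $3,716,116 by headcount (total 673): East Transit 447,259.13 → $447,259; Garrison Outreach 1,120,908.69 → $1,120,909; Summit Housing 1,170,604.15 → $1,170,604; Meridian Mentoring 977,344.03 → $977,344.
Totals: East Transit $593,970 + $447,259 = $1,041,229; Garrison Outreach $593,970 + $1,120,909 = $1,714,879; Summit Housing $593,970 + $1,170,604 = $1,764,574; Meridian Mentoring $593,970 + $977,344 = $1,571,314.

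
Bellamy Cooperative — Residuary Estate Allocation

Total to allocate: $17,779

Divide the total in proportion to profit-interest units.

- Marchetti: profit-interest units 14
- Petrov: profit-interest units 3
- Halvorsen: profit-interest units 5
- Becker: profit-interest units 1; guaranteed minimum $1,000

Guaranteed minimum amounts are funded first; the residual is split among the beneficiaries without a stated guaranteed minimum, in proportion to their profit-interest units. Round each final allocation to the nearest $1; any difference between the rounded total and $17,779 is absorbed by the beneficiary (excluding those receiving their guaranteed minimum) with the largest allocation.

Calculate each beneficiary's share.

Marchetti: $10,678 · Petrov: $2,288 · Halvorsen: $3,813 · Becker: $1,000

Fund the minimums — Becker $1,000. Remaining pool $16,779.
Remaining pool split over remaining profit-interest units 22: Marchetti 10,677.55 → $10,678; Petrov 2,288.05 → $2,288; Halvorsen 3,813.41 → $3,813.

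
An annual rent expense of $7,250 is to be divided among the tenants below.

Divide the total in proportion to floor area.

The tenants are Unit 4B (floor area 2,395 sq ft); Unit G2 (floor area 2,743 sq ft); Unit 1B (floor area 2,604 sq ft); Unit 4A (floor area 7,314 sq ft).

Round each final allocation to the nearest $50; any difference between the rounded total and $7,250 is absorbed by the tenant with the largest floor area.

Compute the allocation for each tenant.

Combined floor area = 2,395 + 2,743 + 2,604 + 7,314 = 15,056.
Raw shares: Unit 4B 1,153.28; Unit G2 1,320.85; Unit 1B 1,253.92; Unit 4A 3,521.95.
Rounded to nearest $50: Unit 4B $1,150; Unit G2 $1,300; Unit 1B $1,250; Unit 4A $3,500. Sum = $7,200.
Difference $7,250 − $7,200 = +$50 applied to largest floor area (Unit 4A): Unit 4A becomes $3,550.

Unit 4B: $1,150 | Unit G2: $1,300 | Unit 1B: $1,250 | Unit 4A: $3,550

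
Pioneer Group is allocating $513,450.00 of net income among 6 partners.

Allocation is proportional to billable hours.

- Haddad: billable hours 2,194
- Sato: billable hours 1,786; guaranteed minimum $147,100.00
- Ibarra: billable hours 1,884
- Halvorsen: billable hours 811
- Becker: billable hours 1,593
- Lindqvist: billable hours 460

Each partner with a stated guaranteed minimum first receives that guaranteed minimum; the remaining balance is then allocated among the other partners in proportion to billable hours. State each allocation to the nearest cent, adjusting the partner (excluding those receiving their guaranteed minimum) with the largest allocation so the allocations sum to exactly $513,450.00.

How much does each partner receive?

Guaranteed amounts: Sato $147,100.00. Residual $366,350.00.
Residual split over remaining billable hours 6,942: Haddad 115,783.9095 → $115,783.91; Ibarra 99,424.2869 → $99,424.29; Halvorsen 42,798.8836 → $42,798.88; Becker 84,067.3509 → $84,067.35; Lindqvist 24,275.5690 → $24,275.57.

Haddad: $115,783.91 | Sato: $147,100.00 | Ibarra: $99,424.29 | Halvorsen: $42,798.88 | Becker: $84,067.35 | Lindqvist: $24,275.57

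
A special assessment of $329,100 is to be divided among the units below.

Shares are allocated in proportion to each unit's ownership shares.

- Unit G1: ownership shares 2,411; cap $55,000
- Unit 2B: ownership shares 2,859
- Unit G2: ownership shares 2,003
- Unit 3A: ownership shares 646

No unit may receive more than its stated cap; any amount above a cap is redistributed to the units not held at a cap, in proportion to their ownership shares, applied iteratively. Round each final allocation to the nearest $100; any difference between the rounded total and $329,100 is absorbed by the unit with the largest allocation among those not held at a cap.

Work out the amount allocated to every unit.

Sum of ownership shares: 7,919.
Pro-rata shares before constraints: Unit G1 100,197.01; Unit 2B 118,815.12; Unit G2 83,241.23; Unit 3A 26,846.65.
Cap binds for Unit G1 ($55,000); balance $274,100 reallocated over remaining ownership shares 5,508.
Redistributed shares: Unit 2B 142,275.22 → $142,300; Unit G2 99,677.25 → $99,700; Unit 3A 32,147.53 → $32,100.

Unit G1: $55,000 | Unit 2B: $142,300 | Unit G2: $99,700 | Unit 3A: $32,100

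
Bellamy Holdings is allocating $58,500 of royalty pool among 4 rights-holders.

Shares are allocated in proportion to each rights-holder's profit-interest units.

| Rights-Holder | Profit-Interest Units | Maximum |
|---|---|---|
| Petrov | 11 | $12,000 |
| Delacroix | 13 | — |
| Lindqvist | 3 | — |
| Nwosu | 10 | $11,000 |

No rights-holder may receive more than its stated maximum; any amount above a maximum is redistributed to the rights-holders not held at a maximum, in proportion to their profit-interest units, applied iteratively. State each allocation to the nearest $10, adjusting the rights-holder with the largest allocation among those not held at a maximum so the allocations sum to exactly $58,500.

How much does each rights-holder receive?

Profit-interest units total: 37.
Proportional shares (ignoring caps): Petrov 17,391.89; Delacroix 20,554.05; Lindqvist 4,743.24; Nwosu 15,810.81.
Capped: Petrov ($12,000), Nwosu ($11,000); balance $35,500 reallocated over remaining profit-interest units 16.
Shares after redistribution: Delacroix 28,843.75 → $28,840; Lindqvist 6,656.25 → $6,660.

Petrov: $12,000 · Delacroix: $28,840 · Lindqvist: $6,660 · Nwosu: $11,000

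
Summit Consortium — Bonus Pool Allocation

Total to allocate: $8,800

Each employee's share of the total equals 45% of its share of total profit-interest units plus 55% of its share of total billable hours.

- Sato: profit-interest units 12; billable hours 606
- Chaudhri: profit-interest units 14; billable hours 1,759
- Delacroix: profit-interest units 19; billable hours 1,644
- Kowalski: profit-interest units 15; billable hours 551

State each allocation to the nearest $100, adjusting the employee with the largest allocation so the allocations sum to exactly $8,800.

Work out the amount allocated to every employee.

Profit-interest units total 60; billable hours total 4,560.
Combined weights (45% profit-interest units + 55% billable hours): Sato 0.1631; Chaudhri 0.3172; Delacroix 0.3408; Kowalski 0.1790.
Unrounded shares: Sato 1,435.21; Chaudhri 2,791.01; Delacroix 2,998.95; Kowalski 1,574.83.
After rounding ($100): Sato $1,400; Chaudhri $2,800; Delacroix $3,000; Kowalski $1,600. Sum = $8,800.
Sum already equals the total — no adjustment.

Sato: $1,400 | Chaudhri: $2,800 | Delacroix: $3,000 | Kowalski: $1,600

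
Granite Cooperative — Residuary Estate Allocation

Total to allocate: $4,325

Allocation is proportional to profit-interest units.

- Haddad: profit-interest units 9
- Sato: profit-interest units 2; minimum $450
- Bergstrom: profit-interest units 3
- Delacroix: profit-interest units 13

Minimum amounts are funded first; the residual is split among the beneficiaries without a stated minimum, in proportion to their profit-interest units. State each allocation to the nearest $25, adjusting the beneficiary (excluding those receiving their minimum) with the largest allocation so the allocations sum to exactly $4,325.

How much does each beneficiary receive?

Haddad: $1,400 | Sato: $450 | Bergstrom: $475 | Delacroix: $2,000

Fund the minimums — Sato $450. Remaining pool $3,875.
Remaining pool split over remaining profit-interest units 25: Haddad 1,395.00 → $1,400; Bergstrom 465.00 → $475; Delacroix 2,015.00 → $2,025.
Rounding difference −$25 applied to Delacroix → $2,000.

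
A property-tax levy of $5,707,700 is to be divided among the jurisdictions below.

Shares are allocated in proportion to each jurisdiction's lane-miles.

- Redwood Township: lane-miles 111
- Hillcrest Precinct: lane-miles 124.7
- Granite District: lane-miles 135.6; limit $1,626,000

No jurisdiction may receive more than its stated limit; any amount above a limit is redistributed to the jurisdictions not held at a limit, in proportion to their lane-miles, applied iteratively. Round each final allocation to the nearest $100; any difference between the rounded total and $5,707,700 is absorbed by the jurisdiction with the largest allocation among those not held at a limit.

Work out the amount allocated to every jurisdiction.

Redwood Township: $1,922,200 · Hillcrest Precinct: $2,159,500 · Granite District: $1,626,000

Total lane-miles = 371.3.
Proportional shares (ignoring caps): Redwood Township 1,706,314.84; Hillcrest Precinct 1,916,914.06; Granite District 2,084,471.10.
Held at cap: Granite District ($1,626,000); balance $4,081,700 reallocated over remaining lane-miles 235.7.
Remaining shares: Redwood Township 1,922,226.13 → $1,922,200; Hillcrest Precinct 2,159,473.87 → $2,159,500.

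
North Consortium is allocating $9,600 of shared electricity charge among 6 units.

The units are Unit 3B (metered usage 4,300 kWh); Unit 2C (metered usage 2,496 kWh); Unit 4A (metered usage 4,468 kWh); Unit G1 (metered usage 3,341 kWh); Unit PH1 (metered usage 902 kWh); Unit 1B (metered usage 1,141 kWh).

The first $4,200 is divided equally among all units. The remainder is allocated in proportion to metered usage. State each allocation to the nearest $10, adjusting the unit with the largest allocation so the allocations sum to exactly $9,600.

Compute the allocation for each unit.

Unit 3B: $2,090; Unit 2C: $1,510; Unit 4A: $2,160; Unit G1: $1,780; Unit PH1: $990; Unit 1B: $1,070

$4,200 shared equally gives $700 per unit.
Remainder $5,400 by metered usage (total 16,648): Unit 3B 1,394.76 → $1,390; Unit 2C 809.61 → $810; Unit 4A 1,449.26 → $1,450; Unit G1 1,083.70 → $1,080; Unit PH1 292.58 → $290; Unit 1B 370.10 → $370.
Rounding difference +$10 on remainder applied to Unit 4A.
Totals: Unit 3B $700 + $1,390 = $2,090; Unit 2C $700 + $810 = $1,510; Unit 4A $700 + $1,460 = $2,160; Unit G1 $700 + $1,080 = $1,780; Unit PH1 $700 + $290 = $990; Unit 1B $700 + $370 = $1,070.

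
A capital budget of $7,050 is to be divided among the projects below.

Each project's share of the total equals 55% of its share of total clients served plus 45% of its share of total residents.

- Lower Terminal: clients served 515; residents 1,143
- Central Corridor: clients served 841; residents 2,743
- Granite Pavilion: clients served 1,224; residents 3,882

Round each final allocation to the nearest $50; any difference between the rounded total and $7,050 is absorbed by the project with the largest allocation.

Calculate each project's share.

Lower Terminal: $1,250 | Central Corridor: $2,400 | Granite Pavilion: $3,400

Totals — clients served 2,580, residents 7,768.
Composite weights (55% clients served + 45% residents): Lower Terminal 0.1760; Central Corridor 0.3382; Granite Pavilion 0.4858.
Raw shares: Lower Terminal 1,240.81; Central Corridor 2,384.20; Granite Pavilion 3,424.99.
At nearest $50: Lower Terminal $1,250; Central Corridor $2,400; Granite Pavilion $3,400. Sum = $7,050.
Rounded total matches; no reconciliation needed.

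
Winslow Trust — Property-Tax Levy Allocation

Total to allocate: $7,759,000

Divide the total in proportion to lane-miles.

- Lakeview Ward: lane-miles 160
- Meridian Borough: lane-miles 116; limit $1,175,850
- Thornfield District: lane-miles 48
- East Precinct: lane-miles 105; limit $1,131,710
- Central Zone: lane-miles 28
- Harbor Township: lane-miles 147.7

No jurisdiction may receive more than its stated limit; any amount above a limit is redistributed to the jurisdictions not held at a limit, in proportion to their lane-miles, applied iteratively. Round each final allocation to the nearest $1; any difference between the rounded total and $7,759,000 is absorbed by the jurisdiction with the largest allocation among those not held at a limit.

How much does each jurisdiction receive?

Combined lane-miles = 604.7.
Unconstrained shares: Lakeview Ward 2,052,984.95; Meridian Borough 1,488,414.09; Thornfield District 615,895.49; East Precinct 1,347,271.37; Central Zone 359,272.37; Harbor Township 1,895,161.73.
Cap binds for Meridian Borough ($1,175,850), East Precinct ($1,131,710); balance $5,451,440 reallocated over remaining lane-miles 383.7.
Shares after redistribution: Lakeview Ward 2,273,209.28 → $2,273,209; Thornfield District 681,962.78 → $681,963; Central Zone 397,811.62 → $397,812; Harbor Township 2,098,456.31 → $2,098,456.

Lakeview Ward: $2,273,209 | Meridian Borough: $1,175,850 | Thornfield District: $681,963 | East Precinct: $1,131,710 | Central Zone: $397,812 | Harbor Township: $2,098,456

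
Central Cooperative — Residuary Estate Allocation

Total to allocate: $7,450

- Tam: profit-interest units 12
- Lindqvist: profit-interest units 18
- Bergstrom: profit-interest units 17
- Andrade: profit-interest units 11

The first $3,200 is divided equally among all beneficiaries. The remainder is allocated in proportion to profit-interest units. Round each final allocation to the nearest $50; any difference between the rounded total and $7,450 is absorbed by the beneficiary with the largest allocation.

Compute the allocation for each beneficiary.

Tam: $1,700 · Lindqvist: $2,100 · Bergstrom: $2,050 · Andrade: $1,600

$3,200 shared equally gives $800 per beneficiary.
Remainder $4,250 by profit-interest units (total 58): Tam 879.31 → $900; Lindqvist 1,318.97 → $1,300; Bergstrom 1,245.69 → $1,250; Andrade 806.03 → $800.
Totals: Tam $800 + $900 = $1,700; Lindqvist $800 + $1,300 = $2,100; Bergstrom $800 + $1,250 = $2,050; Andrade $800 + $800 = $1,600.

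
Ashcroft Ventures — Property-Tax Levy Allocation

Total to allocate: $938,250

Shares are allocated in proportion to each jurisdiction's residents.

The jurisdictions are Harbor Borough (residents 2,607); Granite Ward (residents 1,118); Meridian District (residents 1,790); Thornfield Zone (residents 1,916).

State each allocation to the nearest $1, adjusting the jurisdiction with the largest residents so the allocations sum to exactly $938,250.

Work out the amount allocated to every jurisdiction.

Combined residents = 7,431.
Proportional shares: Harbor Borough 2,607/7,431 × $938,250 = 329,164.01; Granite Ward 1,118/7,431 × $938,250 = 141,160.48; Meridian District 1,790/7,431 × $938,250 = 226,008.28; Thornfield Zone 1,916/7,431 × $938,250 = 241,917.24.
Rounded to nearest $1: Harbor Borough $329,164; Granite Ward $141,160; Meridian District $226,008; Thornfield Zone $241,917. Sum = $938,249.
Difference $938,250 − $938,249 = +$1 applied to largest residents (Harbor Borough): Harbor Borough becomes $329,165.

Harbor Borough: $329,165; Granite Ward: $141,160; Meridian District: $226,008; Thornfield Zone: $241,917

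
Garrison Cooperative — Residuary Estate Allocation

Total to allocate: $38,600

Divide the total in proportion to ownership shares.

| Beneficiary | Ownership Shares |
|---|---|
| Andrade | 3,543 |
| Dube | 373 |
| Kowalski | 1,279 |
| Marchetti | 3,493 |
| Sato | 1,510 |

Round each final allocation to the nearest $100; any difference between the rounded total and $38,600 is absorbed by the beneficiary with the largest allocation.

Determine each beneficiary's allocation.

Andrade: $13,500; Dube: $1,400; Kowalski: $4,800; Marchetti: $13,200; Sato: $5,700

Sum of ownership shares: 10,198.
Unrounded shares: Andrade 3,543/10,198 × $38,600 = 13,410.45; Dube 373/10,198 × $38,600 = 1,411.83; Kowalski 1,279/10,198 × $38,600 = 4,841.09; Marchetti 3,493/10,198 × $38,600 = 13,221.20; Sato 1,510/10,198 × $38,600 = 5,715.43.
After rounding ($100): Andrade $13,400; Dube $1,400; Kowalski $4,800; Marchetti $13,200; Sato $5,700. Sum = $38,500.
Difference $38,600 − $38,500 = +$100 applied to largest allocation (Andrade): Andrade becomes $13,500.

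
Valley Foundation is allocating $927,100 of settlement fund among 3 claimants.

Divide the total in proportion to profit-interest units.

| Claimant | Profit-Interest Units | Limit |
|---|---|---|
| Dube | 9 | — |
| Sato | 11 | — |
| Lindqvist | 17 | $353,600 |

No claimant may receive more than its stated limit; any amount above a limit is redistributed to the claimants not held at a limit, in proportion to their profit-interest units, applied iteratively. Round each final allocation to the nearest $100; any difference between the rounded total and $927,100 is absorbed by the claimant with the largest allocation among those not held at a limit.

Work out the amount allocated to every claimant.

Profit-interest units total: 37.
Proportional shares (ignoring caps): Dube 225,510.81; Sato 275,624.32; Lindqvist 425,964.86.
Held at cap: Lindqvist ($353,600); remaining pool $573,500 reallocated over remaining profit-interest units 20.
Redistributed shares: Dube 258,075.00 → $258,100; Sato 315,425.00 → $315,400.

Dube: $258,100 | Sato: $315,400 | Lindqvist: $353,600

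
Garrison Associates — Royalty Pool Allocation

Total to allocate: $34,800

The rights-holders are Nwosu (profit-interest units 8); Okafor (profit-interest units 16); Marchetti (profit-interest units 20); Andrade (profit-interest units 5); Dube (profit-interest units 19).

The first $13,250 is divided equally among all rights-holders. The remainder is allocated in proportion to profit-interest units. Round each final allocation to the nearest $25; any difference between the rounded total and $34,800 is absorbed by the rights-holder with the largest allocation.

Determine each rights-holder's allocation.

Nwosu: $5,175 | Okafor: $7,725 | Marchetti: $9,000 | Andrade: $4,225 | Dube: $8,675

$13,250 shared equally gives $2,650 per rights-holder.
Remainder $21,550 by profit-interest units (total 68): Nwosu 2,535.29 → $2,525; Okafor 5,070.59 → $5,075; Marchetti 6,338.24 → $6,350; Andrade 1,584.56 → $1,575; Dube 6,021.32 → $6,025.
Totals: Nwosu $2,650 + $2,525 = $5,175; Okafor $2,650 + $5,075 = $7,725; Marchetti $2,650 + $6,350 = $9,000; Andrade $2,650 + $1,575 = $4,225; Dube $2,650 + $6,025 = $8,675.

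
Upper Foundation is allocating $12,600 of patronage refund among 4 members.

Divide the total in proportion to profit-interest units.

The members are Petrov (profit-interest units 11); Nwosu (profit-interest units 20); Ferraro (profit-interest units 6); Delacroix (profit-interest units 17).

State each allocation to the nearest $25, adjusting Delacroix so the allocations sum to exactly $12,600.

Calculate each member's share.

Petrov: $2,575; Nwosu: $4,675; Ferraro: $1,400; Delacroix: $3,950

Combined profit-interest units = 54.
Raw shares: Petrov 11/54 × $12,600 = 2,566.67; Nwosu 20/54 × $12,600 = 4,666.67; Ferraro 6/54 × $12,600 = 1,400.00; Delacroix 17/54 × $12,600 = 3,966.67.
At nearest $25: Petrov $2,575; Nwosu $4,675; Ferraro $1,400; Delacroix $3,975. Sum = $12,625.
Difference $12,600 − $12,625 = −$25 applied to Delacroix: Delacroix becomes $3,950.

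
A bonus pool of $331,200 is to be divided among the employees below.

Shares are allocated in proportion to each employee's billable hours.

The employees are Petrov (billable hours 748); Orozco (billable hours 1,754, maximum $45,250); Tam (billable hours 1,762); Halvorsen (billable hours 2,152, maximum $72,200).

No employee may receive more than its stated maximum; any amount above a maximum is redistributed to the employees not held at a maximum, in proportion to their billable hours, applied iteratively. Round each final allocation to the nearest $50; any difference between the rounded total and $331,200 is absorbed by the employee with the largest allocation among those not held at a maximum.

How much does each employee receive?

Petrov: $63,700 | Orozco: $45,250 | Tam: $150,050 | Halvorsen: $72,200

Combined billable hours = 6,416.
Unconstrained shares: Petrov 38,612.47; Orozco 90,543.14; Tam 90,956.11; Halvorsen 111,088.28.
Held at cap: Orozco ($45,250), Halvorsen ($72,200); remaining pool $213,750 reallocated over remaining billable hours 2,510.
Shares after redistribution: Petrov 63,699.20 → $63,700; Tam 150,050.80 → $150,050.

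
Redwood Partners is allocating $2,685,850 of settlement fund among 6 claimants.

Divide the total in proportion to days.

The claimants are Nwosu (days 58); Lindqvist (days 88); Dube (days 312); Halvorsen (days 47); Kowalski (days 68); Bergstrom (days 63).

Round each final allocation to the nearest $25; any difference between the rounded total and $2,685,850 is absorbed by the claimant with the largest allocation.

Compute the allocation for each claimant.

Nwosu: $244,925 | Lindqvist: $371,625 | Dube: $1,317,600 | Halvorsen: $198,475 | Kowalski: $287,175 | Bergstrom: $266,050

Days total: 636.
Proportional shares: Nwosu 58/636 × $2,685,850 = 244,936.01; Lindqvist 88/636 × $2,685,850 = 371,627.04; Dube 312/636 × $2,685,850 = 1,317,586.79; Halvorsen 47/636 × $2,685,850 = 198,482.63; Kowalski 68/636 × $2,685,850 = 287,166.35; Bergstrom 63/636 × $2,685,850 = 266,051.18.
After rounding ($25): Nwosu $244,925; Lindqvist $371,625; Dube $1,317,575; Halvorsen $198,475; Kowalski $287,175; Bergstrom $266,050. Sum = $2,685,825.
Difference $2,685,850 − $2,685,825 = +$25 applied to largest allocation (Dube): Dube becomes $1,317,600.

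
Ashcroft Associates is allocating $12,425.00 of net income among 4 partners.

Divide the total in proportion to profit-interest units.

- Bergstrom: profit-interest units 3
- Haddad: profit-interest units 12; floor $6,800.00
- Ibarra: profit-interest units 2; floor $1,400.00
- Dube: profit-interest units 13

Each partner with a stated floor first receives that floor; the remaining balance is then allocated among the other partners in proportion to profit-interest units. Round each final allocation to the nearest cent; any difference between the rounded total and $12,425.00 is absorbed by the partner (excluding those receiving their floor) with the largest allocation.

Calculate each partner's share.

Bergstrom: $792.19; Haddad: $6,800.00; Ibarra: $1,400.00; Dube: $3,432.81

Guaranteed amounts: Haddad $6,800.00; Ibarra $1,400.00. Remaining pool $4,225.00.
Remaining pool split over remaining profit-interest units 16: Bergstrom 792.1875 → $792.19; Dube 3,432.8125 → $3,432.81.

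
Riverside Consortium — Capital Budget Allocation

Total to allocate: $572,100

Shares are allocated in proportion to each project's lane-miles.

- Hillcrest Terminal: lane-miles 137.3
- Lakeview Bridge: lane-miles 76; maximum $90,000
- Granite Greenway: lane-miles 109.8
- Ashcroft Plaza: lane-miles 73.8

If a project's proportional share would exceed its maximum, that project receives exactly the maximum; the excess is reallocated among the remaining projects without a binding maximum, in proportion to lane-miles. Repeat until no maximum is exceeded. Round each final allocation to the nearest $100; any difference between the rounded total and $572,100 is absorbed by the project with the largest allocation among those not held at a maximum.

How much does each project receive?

Sum of lane-miles: 396.9.
Unconstrained shares: Hillcrest Terminal 197,907.11; Lakeview Bridge 109,548.00; Granite Greenway 158,268.03; Ashcroft Plaza 106,376.87.
Cap binds for Lakeview Bridge ($90,000); balance $482,100 reallocated over remaining lane-miles 320.9.
Shares after redistribution: Hillcrest Terminal 206,270.89 → $206,300; Granite Greenway 164,956.62 → $165,000; Ashcroft Plaza 110,872.48 → $110,900.
Rounding difference −$100 applied to Hillcrest Terminal → $206,200.

Hillcrest Terminal: $206,200 | Lakeview Bridge: $90,000 | Granite Greenway: $165,000 | Ashcroft Plaza: $110,900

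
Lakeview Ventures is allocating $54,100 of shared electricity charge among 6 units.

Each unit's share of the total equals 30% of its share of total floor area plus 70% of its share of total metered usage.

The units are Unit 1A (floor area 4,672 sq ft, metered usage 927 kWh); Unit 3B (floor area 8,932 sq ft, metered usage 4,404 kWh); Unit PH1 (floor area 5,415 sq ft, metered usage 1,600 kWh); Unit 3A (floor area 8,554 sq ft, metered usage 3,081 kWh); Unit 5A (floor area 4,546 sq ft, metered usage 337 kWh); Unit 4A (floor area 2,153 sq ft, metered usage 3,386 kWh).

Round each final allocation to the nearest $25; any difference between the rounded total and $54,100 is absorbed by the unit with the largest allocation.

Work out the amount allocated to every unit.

Unit 1A: $4,775 · Unit 3B: $16,375 · Unit PH1: $6,975 · Unit 3A: $12,550 · Unit 5A: $3,075 · Unit 4A: $10,350

Totals — floor area 34,272, metered usage 13,735.
Blended shares (30% floor area + 70% metered usage): Unit 1A 0.0881; Unit 3B 0.3026; Unit PH1 0.1289; Unit 3A 0.2319; Unit 5A 0.0570; Unit 4A 0.1914.
Unrounded shares: Unit 1A 4,768.41; Unit 3B 16,372.54; Unit PH1 6,975.85; Unit 3A 12,545.77; Unit 5A 3,082.00; Unit 4A 10,355.43.
At nearest $25: Unit 1A $4,775; Unit 3B $16,375; Unit PH1 $6,975; Unit 3A $12,550; Unit 5A $3,075; Unit 4A $10,350. Sum = $54,100.
Rounded total matches; no reconciliation needed.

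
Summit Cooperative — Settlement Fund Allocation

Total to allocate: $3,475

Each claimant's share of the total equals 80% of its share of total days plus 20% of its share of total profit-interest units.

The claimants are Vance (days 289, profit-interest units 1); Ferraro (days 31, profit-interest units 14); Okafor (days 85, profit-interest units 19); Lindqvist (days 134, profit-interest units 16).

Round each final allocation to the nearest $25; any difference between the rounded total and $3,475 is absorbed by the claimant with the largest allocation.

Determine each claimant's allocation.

Days total 539; profit-interest units total 50.
Combined weights (80% days + 20% profit-interest units): Vance 0.4329; Ferraro 0.1020; Okafor 0.2022; Lindqvist 0.2629.
Raw shares: Vance 1,504.48; Ferraro 354.49; Okafor 702.50; Lindqvist 913.53.
At nearest $25: Vance $1,500; Ferraro $350; Okafor $700; Lindqvist $925. Sum = $3,475.
No rounding difference to absorb.

Vance: $1,500 · Ferraro: $350 · Okafor: $700 · Lindqvist: $925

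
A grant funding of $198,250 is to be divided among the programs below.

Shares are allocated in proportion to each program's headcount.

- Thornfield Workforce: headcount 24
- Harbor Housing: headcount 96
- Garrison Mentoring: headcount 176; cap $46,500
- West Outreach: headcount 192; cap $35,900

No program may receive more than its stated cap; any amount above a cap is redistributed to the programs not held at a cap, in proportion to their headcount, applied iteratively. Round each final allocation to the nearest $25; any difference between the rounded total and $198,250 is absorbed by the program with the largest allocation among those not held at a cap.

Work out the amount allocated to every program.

Combined headcount = 488.
Pro-rata shares before constraints: Thornfield Workforce 9,750.00; Harbor Housing 39,000.00; Garrison Mentoring 71,500.00; West Outreach 78,000.00.
Capped: Garrison Mentoring ($46,500), West Outreach ($35,900); remaining pool $115,850 reallocated over remaining headcount 120.
Redistributed shares: Thornfield Workforce 23,170.00 → $23,175; Harbor Housing 92,680.00 → $92,675.

Thornfield Workforce: $23,175 | Harbor Housing: $92,675 | Garrison Mentoring: $46,500 | West Outreach: $35,900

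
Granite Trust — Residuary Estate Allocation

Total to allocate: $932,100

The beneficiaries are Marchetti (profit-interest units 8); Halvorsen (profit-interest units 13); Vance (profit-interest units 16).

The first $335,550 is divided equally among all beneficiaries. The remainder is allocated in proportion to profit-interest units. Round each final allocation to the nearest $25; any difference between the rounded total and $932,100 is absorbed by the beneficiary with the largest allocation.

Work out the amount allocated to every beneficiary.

First tranche $335,550 split equally: $111,850 each.
Remainder $596,550 by profit-interest units (total 37): Marchetti 128,983.78 → $128,975; Halvorsen 209,598.65 → $209,600; Vance 257,967.57 → $257,975.
Totals: Marchetti $111,850 + $128,975 = $240,825; Halvorsen $111,850 + $209,600 = $321,450; Vance $111,850 + $257,975 = $369,825.

Marchetti: $240,825 | Halvorsen: $321,450 | Vance: $369,825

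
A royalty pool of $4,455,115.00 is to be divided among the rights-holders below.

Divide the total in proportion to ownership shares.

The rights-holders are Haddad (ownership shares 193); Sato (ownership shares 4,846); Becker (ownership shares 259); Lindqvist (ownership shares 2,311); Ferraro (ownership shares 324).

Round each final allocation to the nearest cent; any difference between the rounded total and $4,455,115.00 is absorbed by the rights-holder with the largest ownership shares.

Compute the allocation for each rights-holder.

Haddad: $108,387.39 · Sato: $2,721,478.30 · Becker: $145,452.51 · Lindqvist: $1,297,840.76 · Ferraro: $181,956.04

Combined ownership shares = 193 + 4,846 + 259 + 2,311 + 324 = 7,933.
Unrounded shares: Haddad 108,387.3938; Sato 2,721,478.2919; Becker 145,452.5129; Lindqvist 1,297,840.7620; Ferraro 181,956.0393.
After rounding (cent): Haddad $108,387.39; Sato $2,721,478.29; Becker $145,452.51; Lindqvist $1,297,840.76; Ferraro $181,956.04. Sum = $4,455,114.99.
Difference $4,455,115.00 − $4,455,114.99 = +$0.01 applied to largest ownership shares (Sato): Sato becomes $2,721,478.30.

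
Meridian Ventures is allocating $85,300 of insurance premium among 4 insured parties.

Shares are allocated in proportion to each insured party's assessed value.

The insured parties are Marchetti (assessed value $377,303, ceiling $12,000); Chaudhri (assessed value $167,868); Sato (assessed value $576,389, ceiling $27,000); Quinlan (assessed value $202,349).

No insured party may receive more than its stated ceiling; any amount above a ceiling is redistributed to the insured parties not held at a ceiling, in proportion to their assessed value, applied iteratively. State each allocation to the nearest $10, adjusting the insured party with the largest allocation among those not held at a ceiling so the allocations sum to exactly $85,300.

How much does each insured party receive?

Marchetti: $12,000 · Chaudhri: $20,990 · Sato: $27,000 · Quinlan: $25,310

Sum of assessed value: 1,323,909.
Unconstrained shares: Marchetti 24,309.79; Chaudhri 10,815.80; Sato 37,136.98; Quinlan 13,037.43.
Held at cap: Marchetti ($12,000), Sato ($27,000); balance $46,300 reallocated over remaining assessed value 370,217.
Redistributed shares: Chaudhri 20,993.87 → $20,990; Quinlan 25,306.13 → $25,310.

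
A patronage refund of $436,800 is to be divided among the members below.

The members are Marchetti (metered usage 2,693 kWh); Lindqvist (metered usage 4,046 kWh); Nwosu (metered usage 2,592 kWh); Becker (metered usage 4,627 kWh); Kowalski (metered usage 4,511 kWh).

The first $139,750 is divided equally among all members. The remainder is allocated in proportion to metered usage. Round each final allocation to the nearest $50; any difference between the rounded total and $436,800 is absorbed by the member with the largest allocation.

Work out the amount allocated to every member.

Marchetti: $71,250 · Lindqvist: $93,000 · Nwosu: $69,650 · Becker: $102,400 · Kowalski: $100,500

Equal tier: $139,750 ÷ 5 = $27,950 apiece.
Remainder $297,050 by metered usage (total 18,469): Marchetti 43,313.43 → $43,300; Lindqvist 65,074.68 → $65,050; Nwosu 41,688.97 → $41,700; Becker 74,419.32 → $74,400; Kowalski 72,553.61 → $72,550.
Rounding difference +$50 on remainder applied to Becker.
Totals: Marchetti $27,950 + $43,300 = $71,250; Lindqvist $27,950 + $65,050 = $93,000; Nwosu $27,950 + $41,700 = $69,650; Becker $27,950 + $74,450 = $102,400; Kowalski $27,950 + $72,550 = $100,500.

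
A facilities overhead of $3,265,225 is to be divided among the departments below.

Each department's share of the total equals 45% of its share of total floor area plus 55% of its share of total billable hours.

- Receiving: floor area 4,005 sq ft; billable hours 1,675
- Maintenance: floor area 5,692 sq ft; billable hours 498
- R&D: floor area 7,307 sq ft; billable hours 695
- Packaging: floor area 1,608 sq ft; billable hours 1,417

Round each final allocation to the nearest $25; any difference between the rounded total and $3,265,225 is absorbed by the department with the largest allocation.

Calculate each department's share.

Totals — floor area 18,612, billable hours 4,285.
Composite weights (45% floor area + 55% billable hours): Receiving 0.3118; Maintenance 0.2015; R&D 0.2659; Packaging 0.2208.
Unrounded shares: Receiving 1,018,184.84; Maintenance 658,078.49; R&D 868,141.09; Packaging 720,820.59.
Rounded to nearest $25: Receiving $1,018,175; Maintenance $658,075; R&D $868,150; Packaging $720,825. Sum = $3,265,225.
Rounded total matches; no reconciliation needed.

Receiving: $1,018,175; Maintenance: $658,075; R&D: $868,150; Packaging: $720,825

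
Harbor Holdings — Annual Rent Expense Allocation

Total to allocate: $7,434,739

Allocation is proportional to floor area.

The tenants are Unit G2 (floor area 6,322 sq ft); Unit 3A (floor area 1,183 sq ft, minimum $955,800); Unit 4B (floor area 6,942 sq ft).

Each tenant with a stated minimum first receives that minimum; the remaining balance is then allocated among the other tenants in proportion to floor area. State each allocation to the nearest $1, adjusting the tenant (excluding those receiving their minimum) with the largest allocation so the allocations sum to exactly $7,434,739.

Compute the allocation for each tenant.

Unit G2: $3,088,047; Unit 3A: $955,800; Unit 4B: $3,390,892

Guaranteed amounts: Unit 3A $955,800. Residual $6,478,939.
Residual split over remaining floor area 13,264: Unit G2 3,088,046.77 → $3,088,047; Unit 4B 3,390,892.23 → $3,390,892.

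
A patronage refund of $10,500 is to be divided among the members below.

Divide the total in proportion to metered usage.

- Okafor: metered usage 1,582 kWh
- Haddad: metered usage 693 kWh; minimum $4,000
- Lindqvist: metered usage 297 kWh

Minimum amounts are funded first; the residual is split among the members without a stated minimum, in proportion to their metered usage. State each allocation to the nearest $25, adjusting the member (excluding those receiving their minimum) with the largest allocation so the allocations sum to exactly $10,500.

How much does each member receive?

Okafor: $5,475; Haddad: $4,000; Lindqvist: $1,025

Minimums first: Haddad $4,000. Balance $6,500.
Balance split over remaining metered usage 1,879: Okafor 5,472.59 → $5,475; Lindqvist 1,027.41 → $1,025.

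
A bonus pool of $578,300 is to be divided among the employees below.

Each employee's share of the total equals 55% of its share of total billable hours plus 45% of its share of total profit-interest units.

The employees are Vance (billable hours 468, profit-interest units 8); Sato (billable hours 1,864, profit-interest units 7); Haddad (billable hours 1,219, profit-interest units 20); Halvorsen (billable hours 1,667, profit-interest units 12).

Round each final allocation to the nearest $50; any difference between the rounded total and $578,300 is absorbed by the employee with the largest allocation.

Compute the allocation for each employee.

Billable hours total 5,218; profit-interest units total 47.
Combined weights (55% billable hours + 45% profit-interest units): Vance 0.1259; Sato 0.2635; Haddad 0.3200; Halvorsen 0.2906.
Pro-rata amounts: Vance 72,822.42; Sato 152,379.17; Haddad 185,042.87; Halvorsen 168,055.54.
Rounded to nearest $50: Vance $72,800; Sato $152,400; Haddad $185,050; Halvorsen $168,050. Sum = $578,300.
Sum already equals the total — no adjustment.

Vance: $72,800 | Sato: $152,400 | Haddad: $185,050 | Halvorsen: $168,050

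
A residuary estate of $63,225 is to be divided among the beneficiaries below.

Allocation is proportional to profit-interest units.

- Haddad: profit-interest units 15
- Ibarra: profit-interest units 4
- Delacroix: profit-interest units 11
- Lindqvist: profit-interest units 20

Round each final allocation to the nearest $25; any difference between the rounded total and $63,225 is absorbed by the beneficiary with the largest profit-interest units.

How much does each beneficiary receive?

Total profit-interest units = 15 + 4 + 11 + 20 = 50.
Raw shares: Haddad 18,967.50; Ibarra 5,058.00; Delacroix 13,909.50; Lindqvist 25,290.00.
At nearest $25: Haddad $18,975; Ibarra $5,050; Delacroix $13,900; Lindqvist $25,300. Sum = $63,225.
No rounding difference to absorb.

Haddad: $18,975; Ibarra: $5,050; Delacroix: $13,900; Lindqvist: $25,300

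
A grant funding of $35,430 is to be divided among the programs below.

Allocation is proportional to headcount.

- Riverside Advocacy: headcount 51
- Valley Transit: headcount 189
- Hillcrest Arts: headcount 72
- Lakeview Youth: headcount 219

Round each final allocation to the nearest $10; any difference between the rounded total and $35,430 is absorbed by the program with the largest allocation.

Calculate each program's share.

Combined headcount = 531.
Unrounded shares: Riverside Advocacy 51/531 × $35,430 = 3,402.88; Valley Transit 189/531 × $35,430 = 12,610.68; Hillcrest Arts 72/531 × $35,430 = 4,804.07; Lakeview Youth 219/531 × $35,430 = 14,612.37.
Rounded to nearest $10: Riverside Advocacy $3,400; Valley Transit $12,610; Hillcrest Arts $4,800; Lakeview Youth $14,610. Sum = $35,420.
Difference $35,430 − $35,420 = +$10 applied to largest allocation (Lakeview Youth): Lakeview Youth becomes $14,620.

Riverside Advocacy: $3,400 | Valley Transit: $12,610 | Hillcrest Arts: $4,800 | Lakeview Youth: $14,620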